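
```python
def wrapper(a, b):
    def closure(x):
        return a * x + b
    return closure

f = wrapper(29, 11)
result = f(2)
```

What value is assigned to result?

Step 1: wrapper(29, 11) captures a = 29, b = 11.
Step 2: f(2) computes 29 * 2 + 11 = 69.
Step 3: result = 69

The answer is 69.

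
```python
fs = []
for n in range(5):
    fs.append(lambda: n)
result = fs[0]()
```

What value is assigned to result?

Step 1: The loop creates 5 lambdas, all referencing the same variable n.
Step 2: After the loop, n = 4 (final value).
Step 3: fs[0]() looks up n at call time and finds 4. This is the late binding gotcha. result = 4

The answer is 4.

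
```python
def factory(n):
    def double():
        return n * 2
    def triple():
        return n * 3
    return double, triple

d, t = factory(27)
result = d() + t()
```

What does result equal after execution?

Step 1: Both closures capture the same n = 27.
Step 2: d() = 27 * 2 = 54, t() = 27 * 3 = 81.
Step 3: result = 54 + 81 = 135

The answer is 135.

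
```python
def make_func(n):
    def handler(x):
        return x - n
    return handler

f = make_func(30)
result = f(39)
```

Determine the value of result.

Step 1: make_func(30) creates a closure capturing n = 30.
Step 2: f(39) computes 39 - 30 = 9.
Step 3: result = 9

The answer is 9.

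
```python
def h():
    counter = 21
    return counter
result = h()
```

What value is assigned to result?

Step 1: h() defines counter = 21 in its local scope.
Step 2: return counter finds the local variable counter = 21.
Step 3: result = 21

The answer is 21.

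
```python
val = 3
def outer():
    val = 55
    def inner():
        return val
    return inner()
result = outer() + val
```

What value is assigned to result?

Step 1: Global val = 3. outer() shadows with val = 55.
Step 2: inner() returns enclosing val = 55. outer() = 55.
Step 3: result = 55 + global val (3) = 58

The answer is 58.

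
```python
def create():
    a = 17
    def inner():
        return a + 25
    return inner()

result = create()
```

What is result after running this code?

Step 1: create() defines a = 17.
Step 2: inner() reads a = 17 from enclosing scope, returns 17 + 25 = 42.
Step 3: result = 42

The answer is 42.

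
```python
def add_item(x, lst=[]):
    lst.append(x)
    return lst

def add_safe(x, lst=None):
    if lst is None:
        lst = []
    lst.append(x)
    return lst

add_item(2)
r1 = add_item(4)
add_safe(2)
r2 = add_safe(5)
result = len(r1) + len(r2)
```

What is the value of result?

Step 1: add_item shares mutable default: after 2 calls, lst = [2, 4], len = 2.
Step 2: add_safe creates fresh list each time: r2 = [5], len = 1.
Step 3: result = 2 + 1 = 3

The answer is 3.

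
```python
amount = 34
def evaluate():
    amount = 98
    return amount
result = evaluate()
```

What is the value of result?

Step 1: Global amount = 34.
Step 2: evaluate() creates local amount = 98, shadowing the global.
Step 3: Returns local amount = 98. result = 98

The answer is 98.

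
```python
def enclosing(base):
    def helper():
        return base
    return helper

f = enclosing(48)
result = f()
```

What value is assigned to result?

Step 1: enclosing(48) creates closure capturing base = 48.
Step 2: f() returns the captured base = 48.
Step 3: result = 48

The answer is 48.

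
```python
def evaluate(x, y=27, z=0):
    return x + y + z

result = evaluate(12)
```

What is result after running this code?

Step 1: evaluate(12) uses defaults y = 27, z = 0.
Step 2: Returns 12 + 27 + 0 = 39.
Step 3: result = 39

The answer is 39.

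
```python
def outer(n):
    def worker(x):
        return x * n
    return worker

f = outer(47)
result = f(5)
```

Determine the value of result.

Step 1: outer(47) creates a closure capturing n = 47.
Step 2: f(5) computes 5 * 47 = 235.
Step 3: result = 235

The answer is 235.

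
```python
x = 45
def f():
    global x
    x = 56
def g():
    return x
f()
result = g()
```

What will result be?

Step 1: x = 45.
Step 2: f() sets global x = 56.
Step 3: g() reads global x = 56. result = 56

The answer is 56.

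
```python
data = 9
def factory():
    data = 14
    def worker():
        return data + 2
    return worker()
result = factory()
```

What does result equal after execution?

Step 1: factory() shadows global data with data = 14.
Step 2: worker() finds data = 14 in enclosing scope, computes 14 + 2 = 16.
Step 3: result = 16

The answer is 16.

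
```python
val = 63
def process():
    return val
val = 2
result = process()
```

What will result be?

Step 1: val is first set to 63, then reassigned to 2.
Step 2: process() is called after the reassignment, so it looks up the current global val = 2.
Step 3: result = 2

The answer is 2.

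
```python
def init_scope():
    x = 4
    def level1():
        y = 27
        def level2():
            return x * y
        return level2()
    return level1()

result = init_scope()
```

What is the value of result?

Step 1: x = 4 in init_scope. y = 27 in level1.
Step 2: level2() reads x = 4 and y = 27 from enclosing scopes.
Step 3: result = 4 * 27 = 108

The answer is 108.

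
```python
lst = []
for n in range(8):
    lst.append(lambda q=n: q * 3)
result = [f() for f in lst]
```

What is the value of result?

Step 1: Default arg q=n captures n at each iteration.
Step 2: lst[k] has q defaulting to k, returns k * 3.
Step 3: result = [0, 3, 6, 9, 12, 15, 18, 21]

The answer is [0, 3, 6, 9, 12, 15, 18, 21].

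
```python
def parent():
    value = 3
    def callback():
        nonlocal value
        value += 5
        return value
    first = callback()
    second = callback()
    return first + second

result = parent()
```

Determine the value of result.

Step 1: value starts at 3.
Step 2: First call: value = 3 + 5 = 8, returns 8.
Step 3: Second call: value = 8 + 5 = 13, returns 13.
Step 4: result = 8 + 13 = 21

The answer is 21.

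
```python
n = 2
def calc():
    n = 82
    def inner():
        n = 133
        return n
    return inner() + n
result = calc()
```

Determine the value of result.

Step 1: calc() has local n = 82. inner() has local n = 133.
Step 2: inner() returns its local n = 133.
Step 3: calc() returns 133 + its own n (82) = 215

The answer is 215.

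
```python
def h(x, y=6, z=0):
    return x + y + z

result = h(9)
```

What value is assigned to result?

Step 1: h(9) uses defaults y = 6, z = 0.
Step 2: Returns 9 + 6 + 0 = 15.
Step 3: result = 15

The answer is 15.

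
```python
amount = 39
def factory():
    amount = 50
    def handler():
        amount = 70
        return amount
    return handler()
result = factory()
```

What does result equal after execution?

Step 1: Three scopes define amount: global (39), factory (50), handler (70).
Step 2: handler() has its own local amount = 70, which shadows both enclosing and global.
Step 3: result = 70 (local wins in LEGB)

The answer is 70.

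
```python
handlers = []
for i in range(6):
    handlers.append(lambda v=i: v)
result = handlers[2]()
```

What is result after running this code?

Step 1: Default argument v=i captures i's value at each iteration.
Step 2: handlers[2] captured v = 2 when i was 2.
Step 3: result = 2

The answer is 2.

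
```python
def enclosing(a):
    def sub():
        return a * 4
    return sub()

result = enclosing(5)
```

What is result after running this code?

Step 1: enclosing(5) binds parameter a = 5.
Step 2: sub() accesses a = 5 from enclosing scope.
Step 3: result = 5 * 4 = 20

The answer is 20.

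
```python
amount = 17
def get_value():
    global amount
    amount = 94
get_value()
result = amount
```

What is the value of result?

Step 1: amount = 17 globally.
Step 2: get_value() declares global amount and sets it to 94.
Step 3: After get_value(), global amount = 94. result = 94

The answer is 94.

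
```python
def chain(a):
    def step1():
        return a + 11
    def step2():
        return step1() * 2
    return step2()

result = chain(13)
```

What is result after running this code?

Step 1: chain(13) captures a = 13.
Step 2: step2() calls step1() which returns 13 + 11 = 24.
Step 3: step2() returns 24 * 2 = 48

The answer is 48.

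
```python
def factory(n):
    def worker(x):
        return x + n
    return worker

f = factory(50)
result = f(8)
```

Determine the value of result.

Step 1: factory(50) creates a closure that captures n = 50.
Step 2: f(8) calls the closure with x = 8, returning 8 + 50 = 58.
Step 3: result = 58

The answer is 58.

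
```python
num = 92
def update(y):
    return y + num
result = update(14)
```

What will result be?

Step 1: num = 92 is defined globally.
Step 2: update(14) uses parameter y = 14 and looks up num from global scope = 92.
Step 3: result = 14 + 92 = 106

The answer is 106.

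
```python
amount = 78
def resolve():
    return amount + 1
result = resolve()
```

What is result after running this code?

Step 1: amount = 78 is defined globally.
Step 2: resolve() looks up amount from global scope = 78, then computes 78 + 1 = 79.
Step 3: result = 79

The answer is 79.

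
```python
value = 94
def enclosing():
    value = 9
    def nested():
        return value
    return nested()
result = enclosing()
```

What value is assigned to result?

Step 1: value = 94 globally, but enclosing() defines value = 9 locally.
Step 2: nested() looks up value. Not in local scope, so checks enclosing scope (enclosing) and finds value = 9.
Step 3: result = 9

The answer is 9.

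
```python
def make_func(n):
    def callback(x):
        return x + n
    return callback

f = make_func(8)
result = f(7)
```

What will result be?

Step 1: make_func(8) creates a closure that captures n = 8.
Step 2: f(7) calls the closure with x = 7, returning 7 + 8 = 15.
Step 3: result = 15

The answer is 15.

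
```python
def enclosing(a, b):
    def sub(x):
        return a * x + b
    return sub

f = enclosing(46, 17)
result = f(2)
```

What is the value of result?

Step 1: enclosing(46, 17) captures a = 46, b = 17.
Step 2: f(2) computes 46 * 2 + 17 = 109.
Step 3: result = 109

The answer is 109.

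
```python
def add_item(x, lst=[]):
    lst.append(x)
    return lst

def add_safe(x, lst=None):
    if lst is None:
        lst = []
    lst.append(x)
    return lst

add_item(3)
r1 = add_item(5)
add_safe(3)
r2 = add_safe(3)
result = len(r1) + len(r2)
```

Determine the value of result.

Step 1: add_item shares mutable default: after 2 calls, lst = [3, 5], len = 2.
Step 2: add_safe creates fresh list each time: r2 = [3], len = 1.
Step 3: result = 2 + 1 = 3

The answer is 3.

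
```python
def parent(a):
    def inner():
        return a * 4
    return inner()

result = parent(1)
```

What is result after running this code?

Step 1: parent(1) binds parameter a = 1.
Step 2: inner() accesses a = 1 from enclosing scope.
Step 3: result = 1 * 4 = 4

The answer is 4.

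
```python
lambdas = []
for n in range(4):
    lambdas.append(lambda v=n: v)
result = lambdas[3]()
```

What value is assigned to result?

Step 1: Default argument v=n captures n's value at each iteration.
Step 2: lambdas[3] captured v = 3 when n was 3.
Step 3: result = 3

The answer is 3.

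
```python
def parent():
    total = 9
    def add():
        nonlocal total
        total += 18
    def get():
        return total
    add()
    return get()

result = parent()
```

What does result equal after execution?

Step 1: total = 9. add() modifies it via nonlocal, get() reads it.
Step 2: add() makes total = 9 + 18 = 27.
Step 3: get() returns 27. result = 27

The answer is 27.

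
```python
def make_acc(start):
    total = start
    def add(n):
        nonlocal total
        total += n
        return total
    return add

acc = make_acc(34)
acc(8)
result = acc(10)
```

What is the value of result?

Step 1: make_acc(34) creates closure with total = 34.
Step 2: First acc(8): total = 34 + 8 = 42.
Step 3: Second acc(10): total = 42 + 10 = 52. result = 52

The answer is 52.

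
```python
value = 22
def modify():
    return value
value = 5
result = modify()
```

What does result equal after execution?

Step 1: value is first set to 22, then reassigned to 5.
Step 2: modify() is called after the reassignment, so it looks up the current global value = 5.
Step 3: result = 5

The answer is 5.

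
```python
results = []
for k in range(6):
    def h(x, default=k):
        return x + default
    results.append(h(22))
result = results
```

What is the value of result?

Step 1: Default argument default=k is evaluated at function definition time.
Step 2: Each iteration creates h with default = current k value.
Step 3: h(22) returns 22 + default. results = [22, 23, 24, 25, 26, 27]

The answer is [22, 23, 24, 25, 26, 27].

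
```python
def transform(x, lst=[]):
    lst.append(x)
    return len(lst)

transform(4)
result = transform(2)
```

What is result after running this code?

Step 1: Mutable default list persists between calls.
Step 2: First call: lst = [4], len = 1. Second call: lst = [4, 2], len = 2.
Step 3: result = 2

The answer is 2.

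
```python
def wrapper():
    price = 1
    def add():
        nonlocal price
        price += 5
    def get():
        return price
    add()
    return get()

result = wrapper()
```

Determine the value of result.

Step 1: price = 1. add() modifies it via nonlocal, get() reads it.
Step 2: add() makes price = 1 + 5 = 6.
Step 3: get() returns 6. result = 6

The answer is 6.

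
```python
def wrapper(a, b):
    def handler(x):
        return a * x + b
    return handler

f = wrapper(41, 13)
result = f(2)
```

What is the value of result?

Step 1: wrapper(41, 13) captures a = 41, b = 13.
Step 2: f(2) computes 41 * 2 + 13 = 95.
Step 3: result = 95

The answer is 95.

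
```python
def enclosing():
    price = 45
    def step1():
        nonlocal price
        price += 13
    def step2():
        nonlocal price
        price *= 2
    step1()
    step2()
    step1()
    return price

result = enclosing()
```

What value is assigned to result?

Step 1: price = 45.
Step 2: step1(): price = 45 + 13 = 58.
Step 3: step2(): price = 58 * 2 = 116.
Step 4: step1(): price = 116 + 13 = 129. result = 129

The answer is 129.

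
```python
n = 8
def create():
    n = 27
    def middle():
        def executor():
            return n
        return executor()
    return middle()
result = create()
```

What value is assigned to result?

Step 1: create() defines n = 27. middle() and executor() have no local n.
Step 2: executor() checks local (none), enclosing middle() (none), enclosing create() and finds n = 27.
Step 3: result = 27

The answer is 27.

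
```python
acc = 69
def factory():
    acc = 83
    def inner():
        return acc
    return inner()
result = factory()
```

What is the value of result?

Step 1: acc = 69 globally, but factory() defines acc = 83 locally.
Step 2: inner() looks up acc. Not in local scope, so checks enclosing scope (factory) and finds acc = 83.
Step 3: result = 83

The answer is 83.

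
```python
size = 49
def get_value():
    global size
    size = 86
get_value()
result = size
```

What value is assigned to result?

Step 1: size = 49 globally.
Step 2: get_value() declares global size and sets it to 86.
Step 3: After get_value(), global size = 86. result = 86

The answer is 86.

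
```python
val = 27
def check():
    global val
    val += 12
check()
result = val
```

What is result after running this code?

Step 1: val = 27 globally.
Step 2: check() modifies global val: val += 12 = 39.
Step 3: result = 39

The answer is 39.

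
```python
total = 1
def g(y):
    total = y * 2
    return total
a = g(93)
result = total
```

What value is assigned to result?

Step 1: Global total = 1.
Step 2: g(93) creates local total = 93 * 2 = 186.
Step 3: Global total unchanged because no global keyword. result = 1

The answer is 1.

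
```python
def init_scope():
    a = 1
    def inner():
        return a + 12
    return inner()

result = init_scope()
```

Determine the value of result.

Step 1: init_scope() defines a = 1.
Step 2: inner() reads a = 1 from enclosing scope, returns 1 + 12 = 13.
Step 3: result = 13

The answer is 13.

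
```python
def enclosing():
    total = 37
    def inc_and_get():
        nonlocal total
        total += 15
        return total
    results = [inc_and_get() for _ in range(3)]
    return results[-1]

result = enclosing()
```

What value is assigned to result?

Step 1: total = 37.
Step 2: Three calls to inc_and_get(), each adding 15.
Step 3: Last value = 37 + 15 * 3 = 82

The answer is 82.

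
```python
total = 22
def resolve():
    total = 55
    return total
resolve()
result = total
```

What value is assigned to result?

Step 1: total = 22 globally.
Step 2: resolve() creates a LOCAL total = 55 (no global keyword!).
Step 3: The global total is unchanged. result = 22

The answer is 22.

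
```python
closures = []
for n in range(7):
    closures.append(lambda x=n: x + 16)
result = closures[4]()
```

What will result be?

Step 1: Default argument x=n captures n's value at definition time.
Step 2: closures[4] was defined when n = 4, so x defaults to 4.
Step 3: result = 4 + 16 = 20 (default arg fixes the late binding issue)

The answer is 20.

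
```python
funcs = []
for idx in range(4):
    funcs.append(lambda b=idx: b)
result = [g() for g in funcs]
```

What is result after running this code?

Step 1: Default arg b=idx captures idx at each iteration.
Step 2: Each lambda has its own default: 0, 1, ..., 3.
Step 3: result = [0, 1, 2, 3]

The answer is [0, 1, 2, 3].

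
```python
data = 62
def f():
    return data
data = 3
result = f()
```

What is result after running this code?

Step 1: data is first set to 62, then reassigned to 3.
Step 2: f() is called after the reassignment, so it looks up the current global data = 3.
Step 3: result = 3

The answer is 3.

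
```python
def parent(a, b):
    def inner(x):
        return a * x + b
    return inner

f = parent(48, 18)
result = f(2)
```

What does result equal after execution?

Step 1: parent(48, 18) captures a = 48, b = 18.
Step 2: f(2) computes 48 * 2 + 18 = 114.
Step 3: result = 114

The answer is 114.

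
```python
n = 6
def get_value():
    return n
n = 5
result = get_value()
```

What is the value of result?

Step 1: n is first set to 6, then reassigned to 5.
Step 2: get_value() is called after the reassignment, so it looks up the current global n = 5.
Step 3: result = 5

The answer is 5.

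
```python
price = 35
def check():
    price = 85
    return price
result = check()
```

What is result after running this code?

Step 1: Global price = 35.
Step 2: check() creates local price = 85, shadowing the global.
Step 3: Returns local price = 85. result = 85

The answer is 85.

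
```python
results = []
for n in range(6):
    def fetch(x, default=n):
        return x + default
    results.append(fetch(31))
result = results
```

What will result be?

Step 1: Default argument default=n is evaluated at function definition time.
Step 2: Each iteration creates fetch with default = current n value.
Step 3: fetch(31) returns 31 + default. results = [31, 32, 33, 34, 35, 36]

The answer is [31, 32, 33, 34, 35, 36].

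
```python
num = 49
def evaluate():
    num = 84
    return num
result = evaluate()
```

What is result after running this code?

Step 1: Global num = 49.
Step 2: evaluate() creates local num = 84, shadowing the global.
Step 3: Returns local num = 84. result = 84

The answer is 84.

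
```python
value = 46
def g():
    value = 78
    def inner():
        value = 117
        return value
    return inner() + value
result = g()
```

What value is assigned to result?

Step 1: g() has local value = 78. inner() has local value = 117.
Step 2: inner() returns its local value = 117.
Step 3: g() returns 117 + its own value (78) = 195

The answer is 195.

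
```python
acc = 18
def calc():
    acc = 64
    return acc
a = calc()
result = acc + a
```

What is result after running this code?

Step 1: Global acc = 18. calc() returns local acc = 64.
Step 2: a = 64. Global acc still = 18.
Step 3: result = 18 + 64 = 82

The answer is 82.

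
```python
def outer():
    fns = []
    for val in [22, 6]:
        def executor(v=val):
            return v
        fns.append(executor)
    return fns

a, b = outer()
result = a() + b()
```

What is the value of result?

Step 1: Default argument v=val captures val at each iteration.
Step 2: a() returns 22 (captured at first iteration), b() returns 6 (captured at second).
Step 3: result = 22 + 6 = 28

The answer is 28.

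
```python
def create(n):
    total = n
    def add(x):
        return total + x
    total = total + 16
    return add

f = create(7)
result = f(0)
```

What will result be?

Step 1: create(7) sets total = 7, then total = 7 + 16 = 23.
Step 2: Closures capture by reference, so add sees total = 23.
Step 3: f(0) returns 23 + 0 = 23

The answer is 23.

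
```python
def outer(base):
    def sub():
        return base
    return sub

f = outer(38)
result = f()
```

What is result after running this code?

Step 1: outer(38) creates closure capturing base = 38.
Step 2: f() returns the captured base = 38.
Step 3: result = 38

The answer is 38.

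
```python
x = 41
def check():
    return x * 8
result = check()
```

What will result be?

Step 1: x = 41 is defined globally.
Step 2: check() looks up x from global scope = 41, then computes 41 * 8 = 328.
Step 3: result = 328

The answer is 328.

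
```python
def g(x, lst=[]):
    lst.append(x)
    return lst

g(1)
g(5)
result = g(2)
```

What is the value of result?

Step 1: Mutable default argument gotcha! The list [] is created once.
Step 2: Each call appends to the SAME list: [1], [1, 5], [1, 5, 2].
Step 3: result = [1, 5, 2]

The answer is [1, 5, 2].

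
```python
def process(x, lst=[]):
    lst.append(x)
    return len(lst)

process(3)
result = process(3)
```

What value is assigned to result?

Step 1: Mutable default list persists between calls.
Step 2: First call: lst = [3], len = 1. Second call: lst = [3, 3], len = 2.
Step 3: result = 2

The answer is 2.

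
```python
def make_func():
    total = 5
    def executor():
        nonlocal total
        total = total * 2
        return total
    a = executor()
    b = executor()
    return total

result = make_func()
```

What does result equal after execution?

Step 1: total starts at 5.
Step 2: First executor(): total = 5 * 2 = 10.
Step 3: Second executor(): total = 10 * 2 = 20.
Step 4: result = 20

The answer is 20.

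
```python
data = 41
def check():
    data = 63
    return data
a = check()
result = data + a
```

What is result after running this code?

Step 1: Global data = 41. check() returns local data = 63.
Step 2: a = 63. Global data still = 41.
Step 3: result = 41 + 63 = 104

The answer is 104.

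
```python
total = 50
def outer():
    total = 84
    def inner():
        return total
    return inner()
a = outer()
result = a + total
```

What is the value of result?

Step 1: outer() has local total = 84. inner() reads from enclosing.
Step 2: outer() returns 84. Global total = 50 unchanged.
Step 3: result = 84 + 50 = 134

The answer is 134.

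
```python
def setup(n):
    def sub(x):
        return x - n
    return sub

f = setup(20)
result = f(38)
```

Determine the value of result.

Step 1: setup(20) creates a closure capturing n = 20.
Step 2: f(38) computes 38 - 20 = 18.
Step 3: result = 18

The answer is 18.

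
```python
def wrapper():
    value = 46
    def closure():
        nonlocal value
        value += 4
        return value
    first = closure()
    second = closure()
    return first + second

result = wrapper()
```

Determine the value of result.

Step 1: value starts at 46.
Step 2: First call: value = 46 + 4 = 50, returns 50.
Step 3: Second call: value = 50 + 4 = 54, returns 54.
Step 4: result = 50 + 54 = 104

The answer is 104.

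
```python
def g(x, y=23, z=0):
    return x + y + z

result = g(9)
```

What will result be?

Step 1: g(9) uses defaults y = 23, z = 0.
Step 2: Returns 9 + 23 + 0 = 32.
Step 3: result = 32

The answer is 32.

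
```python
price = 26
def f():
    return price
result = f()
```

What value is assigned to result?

Step 1: price = 26 is defined in the global scope.
Step 2: f() looks up price. No local price exists, so Python checks the global scope via LEGB rule and finds price = 26.
Step 3: result = 26

The answer is 26.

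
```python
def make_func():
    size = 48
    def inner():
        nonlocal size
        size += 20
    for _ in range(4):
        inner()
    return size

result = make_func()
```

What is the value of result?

Step 1: size = 48.
Step 2: inner() is called 4 times in a loop, each adding 20 via nonlocal.
Step 3: size = 48 + 20 * 4 = 128

The answer is 128.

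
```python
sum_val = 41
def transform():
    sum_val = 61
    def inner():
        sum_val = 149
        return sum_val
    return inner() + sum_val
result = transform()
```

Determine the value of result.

Step 1: transform() has local sum_val = 61. inner() has local sum_val = 149.
Step 2: inner() returns its local sum_val = 149.
Step 3: transform() returns 149 + its own sum_val (61) = 210

The answer is 210.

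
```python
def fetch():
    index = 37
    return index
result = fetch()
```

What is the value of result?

Step 1: fetch() defines index = 37 in its local scope.
Step 2: return index finds the local variable index = 37.
Step 3: result = 37

The answer is 37.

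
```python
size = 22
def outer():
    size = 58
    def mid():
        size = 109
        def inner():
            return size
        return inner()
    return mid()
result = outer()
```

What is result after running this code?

Step 1: Three levels of shadowing: global 22, outer 58, mid 109.
Step 2: inner() finds size = 109 in enclosing mid() scope.
Step 3: result = 109

The answer is 109.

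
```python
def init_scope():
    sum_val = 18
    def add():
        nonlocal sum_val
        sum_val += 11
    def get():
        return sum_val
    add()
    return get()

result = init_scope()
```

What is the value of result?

Step 1: sum_val = 18. add() modifies it via nonlocal, get() reads it.
Step 2: add() makes sum_val = 18 + 11 = 29.
Step 3: get() returns 29. result = 29

The answer is 29.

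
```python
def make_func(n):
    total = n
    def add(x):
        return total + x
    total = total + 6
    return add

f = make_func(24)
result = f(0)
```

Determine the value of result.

Step 1: make_func(24) sets total = 24, then total = 24 + 6 = 30.
Step 2: Closures capture by reference, so add sees total = 30.
Step 3: f(0) returns 30 + 0 = 30

The answer is 30.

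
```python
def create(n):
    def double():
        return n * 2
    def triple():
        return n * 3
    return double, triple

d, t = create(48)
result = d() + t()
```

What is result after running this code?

Step 1: Both closures capture the same n = 48.
Step 2: d() = 48 * 2 = 96, t() = 48 * 3 = 144.
Step 3: result = 96 + 144 = 240

The answer is 240.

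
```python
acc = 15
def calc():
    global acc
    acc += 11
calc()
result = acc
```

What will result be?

Step 1: acc = 15 globally.
Step 2: calc() modifies global acc: acc += 11 = 26.
Step 3: result = 26

The answer is 26.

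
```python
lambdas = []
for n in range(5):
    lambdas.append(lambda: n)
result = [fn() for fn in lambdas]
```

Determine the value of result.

Step 1: All 5 lambdas share the same variable n.
Step 2: After the loop, n = 4.
Step 3: Each call returns 4. result = [4, 4, 4, 4, 4]

The answer is [4, 4, 4, 4, 4].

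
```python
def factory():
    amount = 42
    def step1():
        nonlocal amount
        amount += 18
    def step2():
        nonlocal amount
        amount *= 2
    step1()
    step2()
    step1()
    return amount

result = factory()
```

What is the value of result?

Step 1: amount = 42.
Step 2: step1(): amount = 42 + 18 = 60.
Step 3: step2(): amount = 60 * 2 = 120.
Step 4: step1(): amount = 120 + 18 = 138. result = 138

The answer is 138.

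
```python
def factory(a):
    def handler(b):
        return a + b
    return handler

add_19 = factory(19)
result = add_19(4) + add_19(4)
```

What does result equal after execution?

Step 1: add_19 captures a = 19.
Step 2: add_19(4) = 19 + 4 = 23, called twice.
Step 3: result = 23 + 23 = 46

The answer is 46.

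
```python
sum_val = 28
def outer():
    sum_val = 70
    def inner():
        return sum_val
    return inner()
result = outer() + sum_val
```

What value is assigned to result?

Step 1: Global sum_val = 28. outer() shadows with sum_val = 70.
Step 2: inner() returns enclosing sum_val = 70. outer() = 70.
Step 3: result = 70 + global sum_val (28) = 98

The answer is 98.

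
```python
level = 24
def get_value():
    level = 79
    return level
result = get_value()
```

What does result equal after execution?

Step 1: Global level = 24.
Step 2: get_value() creates local level = 79, shadowing the global.
Step 3: Returns local level = 79. result = 79

The answer is 79.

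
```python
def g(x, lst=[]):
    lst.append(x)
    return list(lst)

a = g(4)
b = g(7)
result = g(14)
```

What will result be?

Step 1: Default list is shared. list() creates copies for return values.
Step 2: Internal list grows: [4] -> [4, 7] -> [4, 7, 14].
Step 3: result = [4, 7, 14]

The answer is [4, 7, 14].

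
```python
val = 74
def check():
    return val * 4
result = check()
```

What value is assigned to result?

Step 1: val = 74 is defined globally.
Step 2: check() looks up val from global scope = 74, then computes 74 * 4 = 296.
Step 3: result = 296

The answer is 296.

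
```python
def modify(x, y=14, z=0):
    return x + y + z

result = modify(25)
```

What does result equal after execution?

Step 1: modify(25) uses defaults y = 14, z = 0.
Step 2: Returns 25 + 14 + 0 = 39.
Step 3: result = 39

The answer is 39.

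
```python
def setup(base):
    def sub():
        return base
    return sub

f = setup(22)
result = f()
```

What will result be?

Step 1: setup(22) creates closure capturing base = 22.
Step 2: f() returns the captured base = 22.
Step 3: result = 22

The answer is 22.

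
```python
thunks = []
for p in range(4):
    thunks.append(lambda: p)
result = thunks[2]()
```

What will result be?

Step 1: The loop creates 4 lambdas, all referencing the same variable p.
Step 2: After the loop, p = 3 (final value).
Step 3: thunks[2]() looks up p at call time and finds 3. This is the late binding gotcha. result = 3

The answer is 3.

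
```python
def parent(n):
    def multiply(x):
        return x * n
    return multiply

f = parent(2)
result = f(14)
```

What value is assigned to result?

Step 1: parent(2) returns multiply closure with n = 2.
Step 2: f(14) computes 14 * 2 = 28.
Step 3: result = 28

The answer is 28.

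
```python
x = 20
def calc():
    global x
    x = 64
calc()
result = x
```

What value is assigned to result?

Step 1: x = 20 globally.
Step 2: calc() declares global x and sets it to 64.
Step 3: After calc(), global x = 64. result = 64

The answer is 64.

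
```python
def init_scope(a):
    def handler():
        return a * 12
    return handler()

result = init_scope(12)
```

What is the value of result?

Step 1: init_scope(12) binds parameter a = 12.
Step 2: handler() accesses a = 12 from enclosing scope.
Step 3: result = 12 * 12 = 144

The answer is 144.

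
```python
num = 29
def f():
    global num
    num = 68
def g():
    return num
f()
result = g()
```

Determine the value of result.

Step 1: num = 29.
Step 2: f() sets global num = 68.
Step 3: g() reads global num = 68. result = 68

The answer is 68.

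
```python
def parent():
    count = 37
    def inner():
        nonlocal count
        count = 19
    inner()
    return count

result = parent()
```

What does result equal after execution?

Step 1: parent() sets count = 37.
Step 2: inner() uses nonlocal to reassign count = 19.
Step 3: result = 19

The answer is 19.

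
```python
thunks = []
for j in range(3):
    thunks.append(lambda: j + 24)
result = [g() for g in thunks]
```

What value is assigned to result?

Step 1: All lambdas capture j by reference. After the loop, j = 2.
Step 2: Each call returns 2 + 24 = 26.
Step 3: result = [26, 26, 26]

The answer is [26, 26, 26].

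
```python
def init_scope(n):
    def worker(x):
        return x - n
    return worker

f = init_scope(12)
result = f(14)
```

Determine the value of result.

Step 1: init_scope(12) creates a closure capturing n = 12.
Step 2: f(14) computes 14 - 12 = 2.
Step 3: result = 2

The answer is 2.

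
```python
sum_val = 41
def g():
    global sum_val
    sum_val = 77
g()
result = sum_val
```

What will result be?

Step 1: sum_val = 41 globally.
Step 2: g() declares global sum_val and sets it to 77.
Step 3: After g(), global sum_val = 77. result = 77

The answer is 77.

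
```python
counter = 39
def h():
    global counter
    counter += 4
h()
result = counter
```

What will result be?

Step 1: counter = 39 globally.
Step 2: h() modifies global counter: counter += 4 = 43.
Step 3: result = 43

The answer is 43.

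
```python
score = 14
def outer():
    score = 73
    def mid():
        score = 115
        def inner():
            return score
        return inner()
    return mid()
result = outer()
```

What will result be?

Step 1: Three levels of shadowing: global 14, outer 73, mid 115.
Step 2: inner() finds score = 115 in enclosing mid() scope.
Step 3: result = 115

The answer is 115.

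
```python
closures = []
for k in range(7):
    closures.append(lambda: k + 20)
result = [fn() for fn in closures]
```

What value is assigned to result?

Step 1: All lambdas capture k by reference. After the loop, k = 6.
Step 2: Each call returns 6 + 20 = 26.
Step 3: result = [26, 26, 26, 26, 26, 26, 26]

The answer is [26, 26, 26, 26, 26, 26, 26].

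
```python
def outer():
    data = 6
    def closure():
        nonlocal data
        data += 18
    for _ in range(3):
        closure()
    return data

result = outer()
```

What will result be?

Step 1: data = 6.
Step 2: closure() is called 3 times in a loop, each adding 18 via nonlocal.
Step 3: data = 6 + 18 * 3 = 60

The answer is 60.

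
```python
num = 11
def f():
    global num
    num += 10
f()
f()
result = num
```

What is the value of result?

Step 1: num = 11.
Step 2: First f(): num = 11 + 10 = 21.
Step 3: Second f(): num = 21 + 10 = 31. result = 31

The answer is 31.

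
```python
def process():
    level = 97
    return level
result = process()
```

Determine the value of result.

Step 1: process() defines level = 97 in its local scope.
Step 2: return level finds the local variable level = 97.
Step 3: result = 97

The answer is 97.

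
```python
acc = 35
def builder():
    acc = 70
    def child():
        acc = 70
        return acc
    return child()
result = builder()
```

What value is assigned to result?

Step 1: Three scopes define acc: global (35), builder (70), child (70).
Step 2: child() has its own local acc = 70, which shadows both enclosing and global.
Step 3: result = 70 (local wins in LEGB)

The answer is 70.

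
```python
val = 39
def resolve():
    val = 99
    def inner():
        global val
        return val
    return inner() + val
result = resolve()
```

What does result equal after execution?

Step 1: Global val = 39. resolve() shadows with local val = 99.
Step 2: inner() uses global keyword, so inner() returns global val = 39.
Step 3: resolve() returns 39 + 99 = 138

The answer is 138.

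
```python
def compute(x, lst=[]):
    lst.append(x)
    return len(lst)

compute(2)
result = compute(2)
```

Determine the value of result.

Step 1: Mutable default list persists between calls.
Step 2: First call: lst = [2], len = 1. Second call: lst = [2, 2], len = 2.
Step 3: result = 2

The answer is 2.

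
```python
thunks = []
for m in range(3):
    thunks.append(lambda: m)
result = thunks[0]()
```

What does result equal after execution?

Step 1: The loop creates 3 lambdas, all referencing the same variable m.
Step 2: After the loop, m = 2 (final value).
Step 3: thunks[0]() looks up m at call time and finds 2. This is the late binding gotcha. result = 2

The answer is 2.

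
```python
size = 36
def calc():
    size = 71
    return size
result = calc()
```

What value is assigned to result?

Step 1: Global size = 36.
Step 2: calc() creates local size = 71, shadowing the global.
Step 3: Returns local size = 71. result = 71

The answer is 71.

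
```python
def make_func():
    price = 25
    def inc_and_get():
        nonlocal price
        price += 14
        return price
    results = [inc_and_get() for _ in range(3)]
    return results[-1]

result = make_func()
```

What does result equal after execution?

Step 1: price = 25.
Step 2: Three calls to inc_and_get(), each adding 14.
Step 3: Last value = 25 + 14 * 3 = 67

The answer is 67.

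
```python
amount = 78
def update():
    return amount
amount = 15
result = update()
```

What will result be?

Step 1: amount is first set to 78, then reassigned to 15.
Step 2: update() is called after the reassignment, so it looks up the current global amount = 15.
Step 3: result = 15

The answer is 15.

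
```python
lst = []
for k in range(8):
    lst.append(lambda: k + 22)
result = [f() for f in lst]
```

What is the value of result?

Step 1: All lambdas capture k by reference. After the loop, k = 7.
Step 2: Each call returns 7 + 22 = 29.
Step 3: result = [29, 29, 29, 29, 29, 29, 29, 29]

The answer is [29, 29, 29, 29, 29, 29, 29, 29].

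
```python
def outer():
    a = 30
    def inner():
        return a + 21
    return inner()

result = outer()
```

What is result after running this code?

Step 1: outer() defines a = 30.
Step 2: inner() reads a = 30 from enclosing scope, returns 30 + 21 = 51.
Step 3: result = 51

The answer is 51.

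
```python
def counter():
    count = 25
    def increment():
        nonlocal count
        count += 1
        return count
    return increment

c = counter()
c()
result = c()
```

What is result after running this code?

Step 1: counter() creates closure with count = 25.
Step 2: Each c() call increments count via nonlocal. After 2 calls: 25 + 2 = 27.
Step 3: result = 27

The answer is 27.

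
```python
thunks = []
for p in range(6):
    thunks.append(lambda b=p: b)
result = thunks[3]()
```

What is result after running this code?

Step 1: Default argument b=p captures p's value at each iteration.
Step 2: thunks[3] captured b = 3 when p was 3.
Step 3: result = 3

The answer is 3.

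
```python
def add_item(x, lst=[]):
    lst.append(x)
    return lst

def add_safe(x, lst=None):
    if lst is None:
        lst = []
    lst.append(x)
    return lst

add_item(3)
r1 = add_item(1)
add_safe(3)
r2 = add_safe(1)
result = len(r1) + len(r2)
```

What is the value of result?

Step 1: add_item shares mutable default: after 2 calls, lst = [3, 1], len = 2.
Step 2: add_safe creates fresh list each time: r2 = [1], len = 1.
Step 3: result = 2 + 1 = 3

The answer is 3.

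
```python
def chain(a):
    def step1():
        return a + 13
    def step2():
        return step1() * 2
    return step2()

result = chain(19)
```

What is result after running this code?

Step 1: chain(19) captures a = 19.
Step 2: step2() calls step1() which returns 19 + 13 = 32.
Step 3: step2() returns 32 * 2 = 64

The answer is 64.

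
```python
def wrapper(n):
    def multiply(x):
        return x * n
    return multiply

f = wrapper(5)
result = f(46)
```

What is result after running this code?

Step 1: wrapper(5) returns multiply closure with n = 5.
Step 2: f(46) computes 46 * 5 = 230.
Step 3: result = 230

The answer is 230.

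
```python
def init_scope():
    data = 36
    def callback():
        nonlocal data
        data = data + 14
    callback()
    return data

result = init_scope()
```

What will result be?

Step 1: init_scope() sets data = 36.
Step 2: callback() uses nonlocal to modify data in init_scope's scope: data = 36 + 14 = 50.
Step 3: init_scope() returns the modified data = 50

The answer is 50.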